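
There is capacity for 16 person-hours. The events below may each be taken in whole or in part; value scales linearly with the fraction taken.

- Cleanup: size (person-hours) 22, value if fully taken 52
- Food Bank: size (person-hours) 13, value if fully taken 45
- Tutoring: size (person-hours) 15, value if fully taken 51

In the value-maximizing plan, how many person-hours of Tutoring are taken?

3

Sort by value density: Food Bank 45/13≈3.46, Tutoring 51/15≈3.4, Cleanup 52/22≈2.36.
Food Bank: take in full, 13 person-hours for value 45 ; 3 left.
Fill the last 3 person-hours with part of Tutoring: 3/15 of it earns 10.2.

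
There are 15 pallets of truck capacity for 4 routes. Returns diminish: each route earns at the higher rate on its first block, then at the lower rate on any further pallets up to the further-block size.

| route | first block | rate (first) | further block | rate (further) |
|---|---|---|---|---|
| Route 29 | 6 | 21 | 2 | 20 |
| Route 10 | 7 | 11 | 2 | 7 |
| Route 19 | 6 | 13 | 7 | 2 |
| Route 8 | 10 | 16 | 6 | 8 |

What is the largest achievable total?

278

Order all 8 blocks by rate: Route 29/T1 21 > Route 29/T2 20 > Route 8/T1 16 > Route 19/T1 13 > Route 10/T1 11 > Route 8/T2 8 > Route 10/T2 7 > Route 19/T2 2.
Route 29 T1 at 21: fill all 6 → 9 left.
Route 29/T2 (20): +2 → 7 left.
Route 8 T1 at 16: only 7 left, fill 7.
Total = 21×6 + 20×2 + 16×7 = 278.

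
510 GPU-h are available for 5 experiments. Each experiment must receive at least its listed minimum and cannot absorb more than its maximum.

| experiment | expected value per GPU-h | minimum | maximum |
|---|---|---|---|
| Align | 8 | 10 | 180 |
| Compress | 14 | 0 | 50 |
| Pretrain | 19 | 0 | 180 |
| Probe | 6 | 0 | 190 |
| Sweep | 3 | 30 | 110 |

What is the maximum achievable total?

6070

Meeting every minimum uses 10+0+0+0+30 = 40 GPU-h, leaving 470.
Highest expected value per GPU-h first: Pretrain 19 > Compress 14 > Align 8 > Probe 6 > Sweep 3.
Give Pretrain 180 more to hit its cap of 180 ; 290 left.
Compress takes 50 more to reach its cap of 50 ; 240 left.
Give Align 170 more to hit its cap of 180 ; 70 left.
Only 70 left; Probe takes them to reach 70.
Total = 8×180 + 14×50 + 19×180 + 6×70 + 3×30 = 6070.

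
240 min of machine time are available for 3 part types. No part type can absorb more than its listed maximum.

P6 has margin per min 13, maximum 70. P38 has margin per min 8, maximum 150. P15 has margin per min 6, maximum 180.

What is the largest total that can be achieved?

2230

Highest margin per min first: P6 13 > P38 8 > P15 6.
P6 takes 70 to reach its cap of 70 → 170 left.
Give P38 150 to hit its cap of 150 → 20 left.
P15: +20 (room for 180) → 20. Pool exhausted.
Total = 13×70 + 8×150 + 6×20 = 2230.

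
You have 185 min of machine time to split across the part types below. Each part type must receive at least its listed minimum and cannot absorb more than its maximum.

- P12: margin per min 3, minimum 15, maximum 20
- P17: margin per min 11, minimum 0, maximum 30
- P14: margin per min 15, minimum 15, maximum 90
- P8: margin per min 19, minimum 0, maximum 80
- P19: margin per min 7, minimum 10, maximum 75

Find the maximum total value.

Meeting every minimum uses 15+0+15+0+10 = 40 min, leaving 145.
Order the part types by margin per min: P8 19 > P14 15 > P17 11 > P19 7 > P12 3.
P8 takes 80 more to reach its cap of 80 — 65 left.
P14: +65 (room for 75) → 80. Pool exhausted.
Total = 3×15 + 15×80 + 19×80 + 7×10 = 2835.

2835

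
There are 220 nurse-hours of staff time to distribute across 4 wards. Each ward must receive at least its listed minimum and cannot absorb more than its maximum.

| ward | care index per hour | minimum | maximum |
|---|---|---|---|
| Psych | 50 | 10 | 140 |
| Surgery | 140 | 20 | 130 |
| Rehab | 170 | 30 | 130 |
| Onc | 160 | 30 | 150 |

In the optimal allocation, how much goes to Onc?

Meeting every minimum uses 10+20+30+30 = 90 nurse-hours, leaving 130.
Highest care index per hour first: Rehab 170 > Onc 160 > Surgery 140 > Psych 50.
Rehab takes 100 more to reach its cap of 130 — 30 left.
Onc: +30 (room for 120) → 60. Pool exhausted.

60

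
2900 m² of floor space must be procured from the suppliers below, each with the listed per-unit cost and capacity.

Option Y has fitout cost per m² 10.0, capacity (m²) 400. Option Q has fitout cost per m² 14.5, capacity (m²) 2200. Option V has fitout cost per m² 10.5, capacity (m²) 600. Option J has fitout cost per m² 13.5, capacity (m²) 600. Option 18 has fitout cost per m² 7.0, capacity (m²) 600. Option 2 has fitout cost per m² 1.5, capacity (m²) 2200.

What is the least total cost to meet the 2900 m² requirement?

Cheapest first:
Take 2200 from Option 2 at 1.5 → need 700 more.
Take 600 from Option 18 at 7.0 → need 100 more.
Option Y (10.0): take the remaining 100 → done.
Option V, Option J, Option Q: unused.
Cost = 2200×1.5 + 600×7.0 + 100×10.0 = 8500.

8500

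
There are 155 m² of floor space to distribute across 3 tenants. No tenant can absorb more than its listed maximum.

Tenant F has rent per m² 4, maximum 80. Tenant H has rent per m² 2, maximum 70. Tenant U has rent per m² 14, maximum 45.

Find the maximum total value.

1010

Highest rent per m² first: Tenant U 14 > Tenant F 4 > Tenant H 2.
Tenant U takes 45 to reach its cap of 45 → 110 left.
Tenant F: +80 to 80 (cap) → 30 left.
Tenant H has room for 70 but only 30 remain, so it gets 30.
Total = 4×80 + 2×30 + 14×45 = 1010.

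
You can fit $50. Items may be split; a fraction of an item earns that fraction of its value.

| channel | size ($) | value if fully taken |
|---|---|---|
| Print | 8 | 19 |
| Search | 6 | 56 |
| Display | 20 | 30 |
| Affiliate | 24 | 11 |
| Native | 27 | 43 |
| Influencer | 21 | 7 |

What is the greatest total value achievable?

131.5

Rank by value-to-size ratio: Search 56/6≈9.33, Print 19/8≈2.38, Native 43/27≈1.59, Display 30/20≈1.5, Affiliate 11/24≈0.458, Influencer 7/21≈0.333.
All 6 $ of Search fit (value 56) — 44 remain.
Take all of Print (8 $, value 19) — 36 $ left.
All 27 $ of Native fit (value 43) — 9 remain.
Fill the last 9 $ with part of Display: 9/20 of it earns 13.5.
Total value = 131.5.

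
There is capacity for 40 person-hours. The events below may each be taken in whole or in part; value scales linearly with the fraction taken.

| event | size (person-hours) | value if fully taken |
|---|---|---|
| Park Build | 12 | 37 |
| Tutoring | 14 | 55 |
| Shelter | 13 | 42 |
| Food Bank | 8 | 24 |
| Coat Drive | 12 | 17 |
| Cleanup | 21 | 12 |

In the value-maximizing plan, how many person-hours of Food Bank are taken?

1

Rank by value-to-size ratio: Tutoring 55/14≈3.93, Shelter 42/13≈3.23, Park Build 37/12≈3.08, Food Bank 24/8≈3, Coat Drive 17/12≈1.42, Cleanup 12/21≈0.571.
Tutoring: take in full, 14 person-hours for value 55 ; 26 left.
Take all of Shelter (13 person-hours, value 42) ; 13 person-hours left.
Park Build: take in full, 12 person-hours for value 37 ; 1 left.
1 person-hours left: a 1/8 share of Food Bank gives 24×1/8 = 3.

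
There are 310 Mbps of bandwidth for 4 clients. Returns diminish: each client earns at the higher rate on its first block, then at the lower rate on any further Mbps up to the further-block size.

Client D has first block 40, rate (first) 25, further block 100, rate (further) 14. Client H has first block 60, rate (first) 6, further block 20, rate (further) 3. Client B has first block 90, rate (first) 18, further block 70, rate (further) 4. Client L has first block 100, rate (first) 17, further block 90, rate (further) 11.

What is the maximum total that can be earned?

Treat each block as its own option and order by rate: Client D/tier1 25 > Client B/tier1 18 > Client L/tier1 17 > Client D/tier2 14 > Client L/tier2 11 > Client H/tier1 6 > Client B/tier2 4 > Client H/tier2 3.
Fill Client D tier1 block (40 at 25) → 270 left.
Fill Client B tier1 block (90 at 18) → 180 left.
Client L/tier1 (17): +100 → 80 left.
Client D tier2 at 14: only 80 left, fill 80.
Total = 25×40 + 18×90 + 17×100 + 14×80 = 5440.

5440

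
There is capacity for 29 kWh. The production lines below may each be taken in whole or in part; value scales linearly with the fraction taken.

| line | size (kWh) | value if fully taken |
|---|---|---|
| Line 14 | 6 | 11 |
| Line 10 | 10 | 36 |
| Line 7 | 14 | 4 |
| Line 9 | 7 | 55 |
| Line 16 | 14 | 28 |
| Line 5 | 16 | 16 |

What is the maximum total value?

115

Sort by value density: Line 9 55/7≈7.86, Line 10 36/10≈3.6, Line 16 28/14≈2, Line 14 11/6≈1.83, Line 5 16/16≈1, Line 7 4/14≈0.286.
Take all of Line 9 (7 kWh, value 55) → 22 kWh left.
Line 10: take in full, 10 kWh for value 36 → 12 left.
12 kWh left: a 12/14 share of Line 16 gives 28×12/14 = 24.
Total value = 115.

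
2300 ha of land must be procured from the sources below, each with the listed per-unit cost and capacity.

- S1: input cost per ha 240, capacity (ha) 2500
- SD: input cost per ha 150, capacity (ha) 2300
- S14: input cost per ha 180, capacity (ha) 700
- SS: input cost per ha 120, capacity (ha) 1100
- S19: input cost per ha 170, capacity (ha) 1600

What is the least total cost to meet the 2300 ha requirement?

312000

Use sources in increasing cost order.
Take 1100 from SS at 120 ; need 1200 more.
Take 1200 from SD at 150 to finish.
S19, S14, S1: unused.
Cost = 1100×120 + 1200×150 = 312000.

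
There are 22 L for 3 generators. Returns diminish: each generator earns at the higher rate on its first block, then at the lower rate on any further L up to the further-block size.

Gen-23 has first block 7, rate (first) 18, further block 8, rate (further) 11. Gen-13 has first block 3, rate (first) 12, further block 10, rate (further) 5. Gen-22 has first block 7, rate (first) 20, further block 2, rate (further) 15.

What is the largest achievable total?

365

Order all 6 blocks by rate: Gen-22/tier1 20 > Gen-23/tier1 18 > Gen-22/tier2 15 > Gen-13/tier1 12 > Gen-23/tier2 11 > Gen-13/tier2 5.
Gen-22 tier1 at 20: fill all 7 → 15 left.
Gen-23/tier1 (18): +7 → 8 left.
Fill Gen-22 tier2 block (2 at 15) → 6 left.
Fill Gen-13 tier1 block (3 at 12) → 3 left.
Gen-23/tier2: +3 of 8 at 11; pool empty.
Total = 20×7 + 18×7 + 15×2 + 12×3 + 11×3 = 365.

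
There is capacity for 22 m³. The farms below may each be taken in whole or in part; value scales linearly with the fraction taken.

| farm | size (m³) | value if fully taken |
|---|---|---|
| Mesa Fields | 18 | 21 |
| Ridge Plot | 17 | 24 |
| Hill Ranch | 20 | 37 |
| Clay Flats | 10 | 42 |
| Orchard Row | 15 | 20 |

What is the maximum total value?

Best value per unit of size first: Clay Flats 42/10≈4.2, Hill Ranch 37/20≈1.85, Ridge Plot 24/17≈1.41, Orchard Row 20/15≈1.33, Mesa Fields 21/18≈1.17.
Take all of Clay Flats (10 m³, value 42) — 12 m³ left.
12 m³ left: a 12/20 share of Hill Ranch gives 37×12/20 = 22.2.
Total value = 64.2.

64.2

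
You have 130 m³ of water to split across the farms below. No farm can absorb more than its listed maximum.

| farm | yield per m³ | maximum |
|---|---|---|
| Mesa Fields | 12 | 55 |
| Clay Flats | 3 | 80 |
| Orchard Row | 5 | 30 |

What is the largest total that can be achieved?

Rank by yield per m³: Mesa Fields 12 > Orchard Row 5 > Clay Flats 3.
Give Mesa Fields 55 to hit its cap of 55 — 75 left.
Orchard Row takes 30 to reach its cap of 30 — 45 left.
Clay Flats: +45 (room for 80) → 45. Pool exhausted.
Total = 12×55 + 3×45 + 5×30 = 945.

945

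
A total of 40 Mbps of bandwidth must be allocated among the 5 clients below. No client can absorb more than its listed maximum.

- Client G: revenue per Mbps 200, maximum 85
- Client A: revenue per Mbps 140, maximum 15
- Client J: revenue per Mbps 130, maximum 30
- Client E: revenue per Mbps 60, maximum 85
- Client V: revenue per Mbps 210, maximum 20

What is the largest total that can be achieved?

Order the clients by revenue per Mbps: Client V 210 > Client G 200 > Client A 140 > Client J 130 > Client E 60.
Client V takes 20 to reach its cap of 20 ; 20 left.
Client G has room for 85 but only 20 remain, so it gets 20.
Total = 200×20 + 210×20 = 8200.

8200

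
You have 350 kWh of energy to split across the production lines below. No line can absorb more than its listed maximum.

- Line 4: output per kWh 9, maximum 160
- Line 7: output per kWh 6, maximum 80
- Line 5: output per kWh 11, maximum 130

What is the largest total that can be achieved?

3230

Order the production lines by output per kWh: Line 5 11 > Line 4 9 > Line 7 6.
Line 5: +130 to 130 (cap) — 220 left.
Line 4: +160 to 160 (cap) — 60 left.
Line 7: +60 (room for 80) → 60. Pool exhausted.
Total = 9×160 + 6×60 + 11×130 = 3230.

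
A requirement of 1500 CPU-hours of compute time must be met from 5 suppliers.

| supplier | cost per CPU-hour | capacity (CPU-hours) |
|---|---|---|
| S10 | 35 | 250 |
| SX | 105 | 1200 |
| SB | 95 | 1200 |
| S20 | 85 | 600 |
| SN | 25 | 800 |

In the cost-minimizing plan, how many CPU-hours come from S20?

450

Fill from the cheapest supplier first.
Take 800 from SN at 25 — need 700 more.
S10 (35): use full 250 — 450 CPU-hours to go.
Take 450 from S20 at 85 to finish.
SB, SX: unused.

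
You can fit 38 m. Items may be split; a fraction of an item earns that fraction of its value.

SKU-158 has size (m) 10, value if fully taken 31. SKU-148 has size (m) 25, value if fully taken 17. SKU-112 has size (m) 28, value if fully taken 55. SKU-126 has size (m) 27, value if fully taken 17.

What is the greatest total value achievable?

86

Best value per unit of size first: SKU-158 31/10≈3.1, SKU-112 55/28≈1.96, SKU-148 17/25≈0.68, SKU-126 17/27≈0.63.
Take all of SKU-158 (10 m, value 31) → 28 m left.
All 28 m of SKU-112 fit (value 55) → 0 remain.
Total value = 86.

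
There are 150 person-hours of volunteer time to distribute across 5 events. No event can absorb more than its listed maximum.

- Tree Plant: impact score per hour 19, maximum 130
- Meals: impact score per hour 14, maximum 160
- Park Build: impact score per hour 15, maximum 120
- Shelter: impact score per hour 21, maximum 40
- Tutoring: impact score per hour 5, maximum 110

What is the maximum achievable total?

Highest impact score per hour first: Shelter 21 > Tree Plant 19 > Park Build 15 > Meals 14 > Tutoring 5.
Shelter: +40 to 40 (cap) — 110 left.
Tree Plant has room for 130 but only 110 remain, so it gets 110.
Total = 19×110 + 21×40 = 2930.

2930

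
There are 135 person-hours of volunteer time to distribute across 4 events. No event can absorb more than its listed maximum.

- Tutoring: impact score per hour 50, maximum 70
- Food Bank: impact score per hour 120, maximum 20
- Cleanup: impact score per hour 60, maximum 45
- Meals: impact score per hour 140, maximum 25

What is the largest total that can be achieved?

10850

Rank by impact score per hour: Meals 140 > Food Bank 120 > Cleanup 60 > Tutoring 50.
Meals takes 25 to reach its cap of 25 → 110 left.
Food Bank takes 20 to reach its cap of 20 → 90 left.
Give Cleanup 45 to hit its cap of 45 → 45 left.
Tutoring: +45 (room for 70) → 45. Pool exhausted.
Total = 50×45 + 120×20 + 60×45 + 140×25 = 10850.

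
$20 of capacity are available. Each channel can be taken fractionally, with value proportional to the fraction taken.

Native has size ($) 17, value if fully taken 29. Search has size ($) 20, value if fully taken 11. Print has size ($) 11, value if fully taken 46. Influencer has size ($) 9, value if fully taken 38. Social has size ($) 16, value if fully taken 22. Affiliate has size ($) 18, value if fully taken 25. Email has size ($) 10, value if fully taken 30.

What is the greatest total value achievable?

Rank by value-to-size ratio: Influencer 38/9≈4.22, Print 46/11≈4.18, Email 30/10≈3, Native 29/17≈1.71, Affiliate 25/18≈1.39, Social 22/16≈1.38, Search 11/20≈0.55.
Influencer: take in full, 9 $ for value 38 → 11 left.
Take all of Print (11 $, value 46) → 0 $ left.
Total value = 84.

84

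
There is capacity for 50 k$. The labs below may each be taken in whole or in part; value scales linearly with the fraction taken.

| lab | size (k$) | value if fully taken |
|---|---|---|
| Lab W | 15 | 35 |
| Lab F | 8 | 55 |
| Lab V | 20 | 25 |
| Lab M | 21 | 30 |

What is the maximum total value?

127.5

Sort by value density: Lab F 55/8≈6.88, Lab W 35/15≈2.33, Lab M 30/21≈1.43, Lab V 25/20≈1.25.
Take all of Lab F (8 k$, value 55) → 42 k$ left.
All 15 k$ of Lab W fit (value 35) → 27 remain.
Take all of Lab M (21 k$, value 30) → 6 k$ left.
Fill the last 6 k$ with part of Lab V: 6/20 of it earns 7.5.
Total value = 127.5.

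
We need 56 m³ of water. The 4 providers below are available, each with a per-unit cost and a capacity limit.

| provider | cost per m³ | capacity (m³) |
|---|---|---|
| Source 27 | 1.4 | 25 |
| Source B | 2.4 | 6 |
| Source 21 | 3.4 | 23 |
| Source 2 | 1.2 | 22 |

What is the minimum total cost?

Fill from the cheapest provider first.
Source 2 (1.2): use full 22 ; 34 m³ to go.
Source 27 at 1.4: take all 25 m³ ; 9 still needed.
Source B at 2.4: take all 6 m³ ; 3 still needed.
Source 21 (3.4): take the remaining 3 ; done.
Cost = 22×1.2 + 25×1.4 + 6×2.4 + 3×3.4 = 86.

86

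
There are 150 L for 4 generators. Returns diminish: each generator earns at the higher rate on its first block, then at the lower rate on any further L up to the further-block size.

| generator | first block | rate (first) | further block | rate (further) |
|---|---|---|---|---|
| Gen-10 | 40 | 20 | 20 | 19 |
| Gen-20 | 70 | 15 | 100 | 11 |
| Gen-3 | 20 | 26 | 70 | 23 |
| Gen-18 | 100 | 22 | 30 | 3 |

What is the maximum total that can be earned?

Treat each block as its own option and order by rate: Gen-3/tier1 26 > Gen-3/tier2 23 > Gen-18/tier1 22 > Gen-10/tier1 20 > Gen-10/tier2 19 > Gen-20/tier1 15 > Gen-20/tier2 11 > Gen-18/tier2 3.
Gen-3 tier1 at 26: fill all 20 — 130 left.
Fill Gen-3 tier2 block (70 at 23) — 60 left.
Gen-18 tier1 at 22: only 60 left, fill 60.
Total = 26×20 + 23×70 + 22×60 = 3450.

3450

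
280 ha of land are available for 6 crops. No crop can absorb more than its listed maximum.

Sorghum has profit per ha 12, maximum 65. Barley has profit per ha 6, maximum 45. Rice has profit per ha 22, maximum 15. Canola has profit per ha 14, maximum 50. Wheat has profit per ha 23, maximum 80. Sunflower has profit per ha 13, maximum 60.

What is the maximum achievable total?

Rank by profit per ha: Wheat 23 > Rice 22 > Canola 14 > Sunflower 13 > Sorghum 12 > Barley 6.
Give Wheat 80 to hit its cap of 80 — 200 left.
Give Rice 15 to hit its cap of 15 — 185 left.
Canola takes 50 to reach its cap of 50 — 135 left.
Give Sunflower 60 to hit its cap of 60 — 75 left.
Sorghum takes 65 to reach its cap of 65 — 10 left.
Barley: +10 (room for 45) → 10. Pool exhausted.
Total = 12×65 + 6×10 + 22×15 + 14×50 + 23×80 + 13×60 = 4490.

4490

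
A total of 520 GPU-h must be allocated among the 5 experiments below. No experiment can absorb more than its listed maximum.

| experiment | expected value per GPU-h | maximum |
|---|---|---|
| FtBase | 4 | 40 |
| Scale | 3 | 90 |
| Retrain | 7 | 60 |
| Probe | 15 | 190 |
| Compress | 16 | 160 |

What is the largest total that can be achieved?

6200

Rank by expected value per GPU-h: Compress 16 > Probe 15 > Retrain 7 > FtBase 4 > Scale 3.
Compress takes 160 to reach its cap of 160 → 360 left.
Probe takes 190 to reach its cap of 190 → 170 left.
Give Retrain 60 to hit its cap of 60 → 110 left.
Give FtBase 40 to hit its cap of 40 → 70 left.
Scale has room for 90 but only 70 remain, so it gets 70.
Total = 4×40 + 3×70 + 7×60 + 15×190 + 16×160 = 6200.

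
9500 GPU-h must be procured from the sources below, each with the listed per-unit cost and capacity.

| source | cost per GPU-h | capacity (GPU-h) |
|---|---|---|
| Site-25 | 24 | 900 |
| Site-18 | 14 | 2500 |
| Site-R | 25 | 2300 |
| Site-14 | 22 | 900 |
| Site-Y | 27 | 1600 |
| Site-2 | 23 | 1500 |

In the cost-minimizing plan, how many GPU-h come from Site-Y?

1400

Cheapest first:
Site-18 at 14: take all 2500 GPU-h → 7000 still needed.
Site-14 at 22: take all 900 GPU-h → 6100 still needed.
Take 1500 from Site-2 at 23 → need 4600 more.
Site-25 at 24: take all 900 GPU-h → 3700 still needed.
Site-R at 25: take all 2300 GPU-h → 1400 still needed.
Site-Y at 27: take 1400 of its 1600 → requirement met.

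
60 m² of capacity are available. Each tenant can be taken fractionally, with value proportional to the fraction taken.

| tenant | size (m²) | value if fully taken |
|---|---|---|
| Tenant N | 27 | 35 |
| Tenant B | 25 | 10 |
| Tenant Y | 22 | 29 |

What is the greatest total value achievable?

68.4

Rank by value-to-size ratio: Tenant Y 29/22≈1.32, Tenant N 35/27≈1.3, Tenant B 10/25≈0.4.
All 22 m² of Tenant Y fit (value 29) → 38 remain.
Take all of Tenant N (27 m², value 35) → 11 m² left.
11 m² left: a 11/25 share of Tenant B gives 10×11/25 = 4.4.
Total value = 68.4.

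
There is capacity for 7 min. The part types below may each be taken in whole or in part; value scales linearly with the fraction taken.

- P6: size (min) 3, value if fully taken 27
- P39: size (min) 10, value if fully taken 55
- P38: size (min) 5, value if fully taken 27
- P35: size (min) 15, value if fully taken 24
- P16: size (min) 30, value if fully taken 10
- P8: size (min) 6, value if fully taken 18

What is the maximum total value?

Sort by value density: P6 27/3≈9, P39 55/10≈5.5, P38 27/5≈5.4, P8 18/6≈3, P35 24/15≈1.6, P16 10/30≈0.333.
All 3 min of P6 fit (value 27) → 4 remain.
Only 4 min remain; take 4/10 of P39 for value 55×4/10 = 22.
Total value = 49.

49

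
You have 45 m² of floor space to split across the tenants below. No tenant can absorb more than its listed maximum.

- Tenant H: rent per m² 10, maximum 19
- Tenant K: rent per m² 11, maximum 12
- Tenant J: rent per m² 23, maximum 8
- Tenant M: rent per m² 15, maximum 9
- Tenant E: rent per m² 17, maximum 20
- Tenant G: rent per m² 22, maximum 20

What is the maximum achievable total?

913

Order the tenants by rent per m²: Tenant J 23 > Tenant G 22 > Tenant E 17 > Tenant M 15 > Tenant K 11 > Tenant H 10.
Give Tenant J 8 to hit its cap of 8 ; 37 left.
Tenant G: +20 to 20 (cap) ; 17 left.
Only 17 left; Tenant E takes them to reach 17.
Total = 23×8 + 17×17 + 22×20 = 913.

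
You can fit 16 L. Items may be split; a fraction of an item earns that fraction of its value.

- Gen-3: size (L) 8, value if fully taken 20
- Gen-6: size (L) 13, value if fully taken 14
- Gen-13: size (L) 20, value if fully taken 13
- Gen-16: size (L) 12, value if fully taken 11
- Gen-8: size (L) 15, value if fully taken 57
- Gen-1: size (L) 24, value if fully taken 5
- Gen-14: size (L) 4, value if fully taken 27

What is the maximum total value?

Best value per unit of size first: Gen-14 27/4≈6.75, Gen-8 57/15≈3.8, Gen-3 20/8≈2.5, Gen-6 14/13≈1.08, Gen-16 11/12≈0.917, Gen-13 13/20≈0.65, Gen-1 5/24≈0.208.
Take all of Gen-14 (4 L, value 27) — 12 L left.
Fill the last 12 L with part of Gen-8: 12/15 of it earns 45.6.
Total value = 72.6.

72.6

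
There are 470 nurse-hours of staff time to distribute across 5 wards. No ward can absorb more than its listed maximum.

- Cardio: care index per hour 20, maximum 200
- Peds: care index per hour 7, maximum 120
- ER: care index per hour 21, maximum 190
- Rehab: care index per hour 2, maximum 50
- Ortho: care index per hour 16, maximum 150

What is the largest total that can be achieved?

9270

Order the wards by care index per hour: ER 21 > Cardio 20 > Ortho 16 > Peds 7 > Rehab 2.
ER: +190 to 190 (cap) ; 280 left.
Cardio: +200 to 200 (cap) ; 80 left.
Only 80 left; Ortho takes them to reach 80.
Total = 20×200 + 21×190 + 16×80 = 9270.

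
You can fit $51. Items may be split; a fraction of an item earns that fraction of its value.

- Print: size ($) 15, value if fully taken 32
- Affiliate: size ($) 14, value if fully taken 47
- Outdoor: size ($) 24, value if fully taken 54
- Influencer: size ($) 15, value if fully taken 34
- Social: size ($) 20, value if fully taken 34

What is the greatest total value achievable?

130.5

Sort by value density: Affiliate 47/14≈3.36, Influencer 34/15≈2.27, Outdoor 54/24≈2.25, Print 32/15≈2.13, Social 34/20≈1.7.
Take all of Affiliate (14 $, value 47) — 37 $ left.
Influencer: take in full, 15 $ for value 34 — 22 left.
Fill the last 22 $ with part of Outdoor: 22/24 of it earns 49.5.
Total value = 130.5.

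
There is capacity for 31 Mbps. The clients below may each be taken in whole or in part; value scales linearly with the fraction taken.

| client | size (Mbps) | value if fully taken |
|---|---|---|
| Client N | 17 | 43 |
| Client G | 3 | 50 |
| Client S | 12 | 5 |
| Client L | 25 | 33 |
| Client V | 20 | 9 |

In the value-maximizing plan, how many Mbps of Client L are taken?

11

Sort by value density: Client G 50/3≈16.7, Client N 43/17≈2.53, Client L 33/25≈1.32, Client V 9/20≈0.45, Client S 5/12≈0.417.
Take all of Client G (3 Mbps, value 50) → 28 Mbps left.
Client N: take in full, 17 Mbps for value 43 → 11 left.
Only 11 Mbps remain; take 11/25 of Client L for value 33×11/25 = 14.52.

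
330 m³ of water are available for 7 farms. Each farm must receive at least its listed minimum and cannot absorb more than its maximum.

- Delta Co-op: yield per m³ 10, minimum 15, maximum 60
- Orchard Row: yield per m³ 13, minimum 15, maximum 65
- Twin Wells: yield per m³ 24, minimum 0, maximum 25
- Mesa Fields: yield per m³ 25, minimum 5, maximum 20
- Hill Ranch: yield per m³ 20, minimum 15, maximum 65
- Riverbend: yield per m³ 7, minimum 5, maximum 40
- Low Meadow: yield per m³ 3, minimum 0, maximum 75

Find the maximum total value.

Meeting every minimum uses 15+15+0+5+15+5+0 = 55 m³, leaving 275.
Order the farms by yield per m³: Mesa Fields 25 > Twin Wells 24 > Hill Ranch 20 > Orchard Row 13 > Delta Co-op 10 > Riverbend 7 > Low Meadow 3.
Give Mesa Fields 15 more to hit its cap of 20 — 260 left.
Twin Wells: +25 to 25 (cap) — 235 left.
Hill Ranch: +50 to 65 (cap) — 185 left.
Orchard Row takes 50 more to reach its cap of 65 — 135 left.
Delta Co-op takes 45 more to reach its cap of 60 — 90 left.
Riverbend takes 35 more to reach its cap of 40 — 55 left.
Only 55 left; Low Meadow takes them to reach 55.
Total = 10×60 + 13×65 + 24×25 + 25×20 + 20×65 + 7×40 + 3×55 = 4290.

4290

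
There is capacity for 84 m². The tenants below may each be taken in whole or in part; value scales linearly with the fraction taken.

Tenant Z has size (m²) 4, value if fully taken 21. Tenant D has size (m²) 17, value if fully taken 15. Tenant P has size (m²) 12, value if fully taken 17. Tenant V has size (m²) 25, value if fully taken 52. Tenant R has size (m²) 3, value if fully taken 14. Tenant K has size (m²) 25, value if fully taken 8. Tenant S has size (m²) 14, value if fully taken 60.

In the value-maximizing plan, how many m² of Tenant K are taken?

Best value per unit of size first: Tenant Z 21/4≈5.25, Tenant R 14/3≈4.67, Tenant S 60/14≈4.29, Tenant V 52/25≈2.08, Tenant P 17/12≈1.42, Tenant D 15/17≈0.882, Tenant K 8/25≈0.32.
All 4 m² of Tenant Z fit (value 21) ; 80 remain.
All 3 m² of Tenant R fit (value 14) ; 77 remain.
Tenant S: take in full, 14 m² for value 60 ; 63 left.
All 25 m² of Tenant V fit (value 52) ; 38 remain.
Tenant P: take in full, 12 m² for value 17 ; 26 left.
Tenant D: take in full, 17 m² for value 15 ; 9 left.
Only 9 m² remain; take 9/25 of Tenant K for value 8×9/25 = 2.88.

9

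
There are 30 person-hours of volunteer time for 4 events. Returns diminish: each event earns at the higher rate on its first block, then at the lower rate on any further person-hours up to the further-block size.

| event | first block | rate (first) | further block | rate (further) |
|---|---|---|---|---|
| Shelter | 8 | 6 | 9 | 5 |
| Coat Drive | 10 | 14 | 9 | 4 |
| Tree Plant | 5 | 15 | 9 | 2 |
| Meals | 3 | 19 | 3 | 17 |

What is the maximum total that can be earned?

376

Order all 8 blocks by rate: Meals/T1 19 > Meals/T2 17 > Tree Plant/T1 15 > Coat Drive/T1 14 > Shelter/T1 6 > Shelter/T2 5 > Coat Drive/T2 4 > Tree Plant/T2 2.
Meals/T1 (19): +3 → 27 left.
Meals T2 at 17: fill all 3 → 24 left.
Fill Tree Plant T1 block (5 at 15) → 19 left.
Fill Coat Drive T1 block (10 at 14) → 9 left.
Shelter T1 at 6: fill all 8 → 1 left.
Shelter/T2: +1 of 9 at 5; pool empty.
Total = 19×3 + 17×3 + 15×5 + 14×10 + 6×8 + 5×1 = 376.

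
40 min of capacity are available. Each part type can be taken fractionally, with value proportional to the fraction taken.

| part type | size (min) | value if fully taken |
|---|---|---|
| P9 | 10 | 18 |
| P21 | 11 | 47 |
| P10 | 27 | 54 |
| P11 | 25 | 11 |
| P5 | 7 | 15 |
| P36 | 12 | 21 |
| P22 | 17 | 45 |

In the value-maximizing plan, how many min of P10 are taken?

5

Sort by value density: P21 47/11≈4.27, P22 45/17≈2.65, P5 15/7≈2.14, P10 54/27≈2, P9 18/10≈1.8, P36 21/12≈1.75, P11 11/25≈0.44.
Take all of P21 (11 min, value 47) ; 29 min left.
All 17 min of P22 fit (value 45) ; 12 remain.
Take all of P5 (7 min, value 15) ; 5 min left.
5 min left: a 5/27 share of P10 gives 54×5/27 = 10.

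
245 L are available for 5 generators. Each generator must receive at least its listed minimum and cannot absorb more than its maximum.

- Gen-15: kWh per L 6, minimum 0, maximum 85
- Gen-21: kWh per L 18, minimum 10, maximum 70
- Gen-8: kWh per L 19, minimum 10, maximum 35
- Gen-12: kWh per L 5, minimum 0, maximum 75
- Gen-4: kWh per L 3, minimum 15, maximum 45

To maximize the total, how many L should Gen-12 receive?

Meeting every minimum uses 0+10+10+0+15 = 35 L, leaving 210.
Highest kWh per L first: Gen-8 19 > Gen-21 18 > Gen-15 6 > Gen-12 5 > Gen-4 3.
Gen-8: +25 to 35 (cap) — 185 left.
Give Gen-21 60 more to hit its cap of 70 — 125 left.
Gen-15: +85 to 85 (cap) — 40 left.
Only 40 left; Gen-12 takes them to reach 40.

40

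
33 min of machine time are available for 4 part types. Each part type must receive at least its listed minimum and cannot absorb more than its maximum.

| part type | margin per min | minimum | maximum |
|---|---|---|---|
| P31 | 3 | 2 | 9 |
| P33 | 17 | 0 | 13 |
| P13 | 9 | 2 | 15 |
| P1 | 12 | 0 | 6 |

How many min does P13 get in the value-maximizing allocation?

12

Meeting every minimum uses 2+0+2+0 = 4 min, leaving 29.
Order the part types by margin per min: P33 17 > P1 12 > P13 9 > P31 3.
Give P33 13 more to hit its cap of 13 → 16 left.
P1: +6 to 6 (cap) → 10 left.
Only 10 left; P13 takes them to reach 12.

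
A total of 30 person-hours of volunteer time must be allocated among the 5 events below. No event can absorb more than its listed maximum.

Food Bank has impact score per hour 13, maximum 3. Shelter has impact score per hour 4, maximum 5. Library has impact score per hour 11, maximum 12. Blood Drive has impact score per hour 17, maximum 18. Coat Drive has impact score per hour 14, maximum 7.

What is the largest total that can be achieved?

465

Rank by impact score per hour: Blood Drive 17 > Coat Drive 14 > Food Bank 13 > Library 11 > Shelter 4.
Blood Drive: +18 to 18 (cap) → 12 left.
Coat Drive: +7 to 7 (cap) → 5 left.
Food Bank takes 3 to reach its cap of 3 → 2 left.
Library: +2 (room for 12) → 2. Pool exhausted.
Total = 13×3 + 11×2 + 17×18 + 14×7 = 465.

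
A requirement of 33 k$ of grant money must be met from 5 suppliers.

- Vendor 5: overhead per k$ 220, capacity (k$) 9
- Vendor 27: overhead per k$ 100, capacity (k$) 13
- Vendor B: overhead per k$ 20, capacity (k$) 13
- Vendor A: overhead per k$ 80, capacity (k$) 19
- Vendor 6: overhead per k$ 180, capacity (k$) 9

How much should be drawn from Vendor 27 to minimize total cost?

1

Cheapest first:
Vendor B at 20: take all 13 k$ → 20 still needed.
Vendor A (80): use full 19 → 1 k$ to go.
Vendor 27 at 100: take 1 of its 13 → requirement met.
Vendor 6, Vendor 5: unused.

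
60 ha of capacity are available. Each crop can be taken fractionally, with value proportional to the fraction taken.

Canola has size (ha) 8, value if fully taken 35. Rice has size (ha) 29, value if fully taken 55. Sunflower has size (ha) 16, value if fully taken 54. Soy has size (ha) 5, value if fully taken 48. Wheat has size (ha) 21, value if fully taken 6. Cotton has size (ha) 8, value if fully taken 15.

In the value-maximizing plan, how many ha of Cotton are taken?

Best value per unit of size first: Soy 48/5≈9.6, Canola 35/8≈4.38, Sunflower 54/16≈3.38, Rice 55/29≈1.9, Cotton 15/8≈1.88, Wheat 6/21≈0.286.
Soy: take in full, 5 ha for value 48 — 55 left.
Take all of Canola (8 ha, value 35) — 47 ha left.
Take all of Sunflower (16 ha, value 54) — 31 ha left.
Rice: take in full, 29 ha for value 55 — 2 left.
Only 2 ha remain; take 2/8 of Cotton for value 15×2/8 = 3.75.

2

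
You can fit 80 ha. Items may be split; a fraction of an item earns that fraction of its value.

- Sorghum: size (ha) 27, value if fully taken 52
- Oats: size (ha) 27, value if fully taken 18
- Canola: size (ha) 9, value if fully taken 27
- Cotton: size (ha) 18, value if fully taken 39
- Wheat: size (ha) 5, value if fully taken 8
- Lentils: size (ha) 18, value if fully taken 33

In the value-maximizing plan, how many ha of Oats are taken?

3

Best value per unit of size first: Canola 27/9≈3, Cotton 39/18≈2.17, Sorghum 52/27≈1.93, Lentils 33/18≈1.83, Wheat 8/5≈1.6, Oats 18/27≈0.667.
Canola: take in full, 9 ha for value 27 ; 71 left.
Take all of Cotton (18 ha, value 39) ; 53 ha left.
Take all of Sorghum (27 ha, value 52) ; 26 ha left.
Lentils: take in full, 18 ha for value 33 ; 8 left.
Wheat: take in full, 5 ha for value 8 ; 3 left.
Only 3 ha remain; take 3/27 of Oats for value 18×3/27 = 2.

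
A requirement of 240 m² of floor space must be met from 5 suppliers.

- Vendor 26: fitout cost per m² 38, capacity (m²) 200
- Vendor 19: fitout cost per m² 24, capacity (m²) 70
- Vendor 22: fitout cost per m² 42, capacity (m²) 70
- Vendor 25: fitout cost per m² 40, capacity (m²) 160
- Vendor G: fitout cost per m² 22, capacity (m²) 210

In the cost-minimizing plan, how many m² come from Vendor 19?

Cheapest first:
Vendor G (22): use full 210 — 30 m² to go.
Take 30 from Vendor 19 at 24 to finish.
Vendor 26, Vendor 25, Vendor 22: unused.

30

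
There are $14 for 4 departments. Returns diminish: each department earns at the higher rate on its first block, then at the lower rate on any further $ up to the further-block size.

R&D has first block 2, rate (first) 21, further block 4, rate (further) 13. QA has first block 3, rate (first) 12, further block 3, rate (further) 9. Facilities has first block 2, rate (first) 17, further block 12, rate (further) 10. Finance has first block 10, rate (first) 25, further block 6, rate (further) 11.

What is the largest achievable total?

326

Treat each block as its own option and order by rate: Finance/first 25 > R&D/first 21 > Facilities/first 17 > R&D/second 13 > QA/first 12 > Finance/second 11 > Facilities/second 10 > QA/second 9.
Fill Finance first block (10 at 25) → 4 left.
Fill R&D first block (2 at 21) → 2 left.
Fill Facilities first block (2 at 17) → 0 left.
Total = 25×10 + 21×2 + 17×2 = 326.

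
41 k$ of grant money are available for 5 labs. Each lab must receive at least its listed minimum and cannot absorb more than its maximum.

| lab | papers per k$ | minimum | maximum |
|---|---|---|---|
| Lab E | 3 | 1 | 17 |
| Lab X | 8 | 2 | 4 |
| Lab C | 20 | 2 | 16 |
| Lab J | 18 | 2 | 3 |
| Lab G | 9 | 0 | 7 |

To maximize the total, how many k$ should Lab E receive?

Meeting every minimum uses 1+2+2+2+0 = 7 k$, leaving 34.
Order the labs by papers per k$: Lab C 20 > Lab J 18 > Lab G 9 > Lab X 8 > Lab E 3.
Lab C: +14 to 16 (cap) — 20 left.
Lab J takes 1 more to reach its cap of 3 — 19 left.
Lab G takes 7 more to reach its cap of 7 — 12 left.
Give Lab X 2 more to hit its cap of 4 — 10 left.
Only 10 left; Lab E takes them to reach 11.

11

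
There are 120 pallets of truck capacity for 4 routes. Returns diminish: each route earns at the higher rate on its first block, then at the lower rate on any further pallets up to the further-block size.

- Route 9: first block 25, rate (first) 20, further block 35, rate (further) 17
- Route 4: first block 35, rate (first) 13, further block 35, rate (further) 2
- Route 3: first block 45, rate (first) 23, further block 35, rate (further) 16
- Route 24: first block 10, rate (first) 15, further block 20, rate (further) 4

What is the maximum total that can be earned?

2370

Treat each block as its own option and order by rate: Route 3/first 23 > Route 9/first 20 > Route 9/second 17 > Route 3/second 16 > Route 24/first 15 > Route 4/first 13 > Route 24/second 4 > Route 4/second 2.
Route 3 first at 23: fill all 45 → 75 left.
Route 9 first at 20: fill all 25 → 50 left.
Fill Route 9 second block (35 at 17) → 15 left.
Route 3 second at 16: only 15 left, fill 15.
Total = 23×45 + 20×25 + 17×35 + 16×15 = 2370.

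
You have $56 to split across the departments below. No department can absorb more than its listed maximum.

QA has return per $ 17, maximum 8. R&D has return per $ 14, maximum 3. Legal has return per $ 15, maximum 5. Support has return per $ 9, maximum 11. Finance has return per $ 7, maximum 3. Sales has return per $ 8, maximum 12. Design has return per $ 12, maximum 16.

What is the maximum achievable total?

647

Rank by return per $: QA 17 > Legal 15 > R&D 14 > Design 12 > Support 9 > Sales 8 > Finance 7.
QA takes 8 to reach its cap of 8 — 48 left.
Legal takes 5 to reach its cap of 5 — 43 left.
Give R&D 3 to hit its cap of 3 — 40 left.
Give Design 16 to hit its cap of 16 — 24 left.
Support takes 11 to reach its cap of 11 — 13 left.
Sales takes 12 to reach its cap of 12 — 1 left.
Finance: +1 (room for 3) → 1. Pool exhausted.
Total = 17×8 + 14×3 + 15×5 + 9×11 + 7×1 + 8×12 + 12×16 = 647.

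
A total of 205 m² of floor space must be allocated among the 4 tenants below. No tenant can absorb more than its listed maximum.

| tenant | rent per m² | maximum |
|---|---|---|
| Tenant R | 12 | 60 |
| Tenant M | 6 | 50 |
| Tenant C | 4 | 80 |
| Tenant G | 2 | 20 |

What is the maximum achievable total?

1370

Rank by rent per m²: Tenant R 12 > Tenant M 6 > Tenant C 4 > Tenant G 2.
Give Tenant R 60 to hit its cap of 60 — 145 left.
Tenant M takes 50 to reach its cap of 50 — 95 left.
Tenant C: +80 to 80 (cap) — 15 left.
Tenant G has room for 20 but only 15 remain, so it gets 15.
Total = 12×60 + 6×50 + 4×80 + 2×15 = 1370.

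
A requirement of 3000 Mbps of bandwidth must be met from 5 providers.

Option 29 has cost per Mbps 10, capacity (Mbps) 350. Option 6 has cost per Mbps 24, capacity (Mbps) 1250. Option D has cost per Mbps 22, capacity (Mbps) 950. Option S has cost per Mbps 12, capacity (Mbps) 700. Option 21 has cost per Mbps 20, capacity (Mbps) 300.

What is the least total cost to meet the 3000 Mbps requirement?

55600

Cheapest first:
Take 350 from Option 29 at 10 — need 2650 more.
Option S (12): use full 700 — 1950 Mbps to go.
Option 21 (20): use full 300 — 1650 Mbps to go.
Option D at 22: take all 950 Mbps — 700 still needed.
Option 6 at 24: take 700 of its 1250 — requirement met.
Cost = 350×10 + 700×12 + 300×20 + 950×22 + 700×24 = 55600.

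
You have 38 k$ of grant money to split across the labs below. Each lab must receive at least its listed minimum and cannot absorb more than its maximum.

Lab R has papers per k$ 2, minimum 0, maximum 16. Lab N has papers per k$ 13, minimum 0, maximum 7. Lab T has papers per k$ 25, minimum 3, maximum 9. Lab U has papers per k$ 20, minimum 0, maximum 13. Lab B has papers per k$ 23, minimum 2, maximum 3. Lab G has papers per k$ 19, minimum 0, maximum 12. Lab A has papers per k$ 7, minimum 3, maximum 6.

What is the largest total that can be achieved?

Meeting every minimum uses 0+0+3+0+2+0+3 = 8 k$, leaving 30.
Order the labs by papers per k$: Lab T 25 > Lab B 23 > Lab U 20 > Lab G 19 > Lab N 13 > Lab A 7 > Lab R 2.
Lab T: +6 to 9 (cap) → 24 left.
Lab B: +1 to 3 (cap) → 23 left.
Lab U takes 13 more to reach its cap of 13 → 10 left.
Only 10 left; Lab G takes them to reach 10.
Total = 25×9 + 20×13 + 23×3 + 19×10 + 7×3 = 765.

765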